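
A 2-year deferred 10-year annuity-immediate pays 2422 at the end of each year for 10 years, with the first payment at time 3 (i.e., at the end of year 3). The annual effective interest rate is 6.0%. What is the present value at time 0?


PV at time 2 of the 10-year annuity-immediate:
a_n = 2422 * (1-(1+0.06)^(-10))/0.06 = 17826.1308
Discount back 2 years to time 0:
PV = 17826.1308 * (1+0.06)^(-2)
= 17826.1308 * 0.889996
= 15865.193


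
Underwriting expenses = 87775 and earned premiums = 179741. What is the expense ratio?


Expense ratio = expenses / premiums
= 87775 / 179741
= 0.4883


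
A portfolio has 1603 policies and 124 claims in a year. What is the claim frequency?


frequency = claims / policies
= 124 / 1603
= 0.0774


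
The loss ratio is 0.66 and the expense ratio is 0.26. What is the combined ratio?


Combined ratio = loss ratio + expense ratio
= 0.66 + 0.26
= 0.92


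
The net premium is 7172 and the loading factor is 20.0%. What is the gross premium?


Gross = net * (1 + loading)
= 7172 * (1 + 0.2)
= 7172 * 1.2
= 8606.4


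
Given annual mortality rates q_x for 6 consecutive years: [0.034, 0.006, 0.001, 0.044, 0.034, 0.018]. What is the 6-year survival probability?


p_k = 1 - q_k for each year
Survival = product of (1 - q_k)
= 0.966 * 0.994 * 0.999 * 0.956 * 0.966 * 0.982
= 0.8699


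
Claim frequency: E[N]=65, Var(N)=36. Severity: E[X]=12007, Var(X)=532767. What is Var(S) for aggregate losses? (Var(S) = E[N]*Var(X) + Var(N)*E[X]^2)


Var(S) = E[N]*Var(X) + Var(N)*E[X]^2
= 65*532767 + 36*12007^2
= 34629855 + 5190049764
= 5.2247e+09


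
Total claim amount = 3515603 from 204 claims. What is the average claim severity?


severity = total / number
= 3515603 / 204
= 17233.348


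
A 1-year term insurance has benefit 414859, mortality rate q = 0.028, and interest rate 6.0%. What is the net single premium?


NSP = benefit * q * v
v = 1/(1+i) = 0.943396
NSP = 414859 * 0.028 * 0.943396
= 10958.5396


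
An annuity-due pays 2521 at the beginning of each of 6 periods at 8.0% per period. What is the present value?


PV_due = PMT * (1-(1+i)^(-n))/i * (1+i)
PV_immediate = 11654.2796
PV_due = 11654.2796 * 1.08
= 12586.622


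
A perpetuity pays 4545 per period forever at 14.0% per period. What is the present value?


PV = PMT / i
= 4545 / 0.14
= 32464.2857


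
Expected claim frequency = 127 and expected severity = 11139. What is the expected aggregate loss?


E[S] = E[N] * E[X]
= 127 * 11139
= 1.4147e+06


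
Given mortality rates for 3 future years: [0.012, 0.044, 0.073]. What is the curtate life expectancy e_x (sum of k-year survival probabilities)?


e_x = sum_{k=1}^{n} k_p_x
k_p_x values:
  1_p_x = 0.988
  2_p_x = 0.944528
  3_p_x = 0.875577
e_x = 2.8081


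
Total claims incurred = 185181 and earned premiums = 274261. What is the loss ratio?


Loss ratio = claims / premiums
= 185181 / 274261
= 0.6752


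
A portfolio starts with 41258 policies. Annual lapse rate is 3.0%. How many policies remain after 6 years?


remaining = initial * (1 - lapse)^years
= 41258 * (1 - 0.03)^6
= 41258 * 0.832972
= 34366.759


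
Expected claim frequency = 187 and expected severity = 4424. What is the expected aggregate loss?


E[S] = E[N] * E[X]
= 187 * 4424
= 827288


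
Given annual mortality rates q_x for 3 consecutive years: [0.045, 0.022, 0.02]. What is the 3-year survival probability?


p_k = 1 - q_k for each year
Survival = product of (1 - q_k)
= 0.955 * 0.978 * 0.98
= 0.9153


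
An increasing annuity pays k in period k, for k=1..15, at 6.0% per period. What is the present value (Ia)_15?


(Ia)_n = sum_{k=1}^{n} k * v^k, v = 1/(1+i)
v = 0.943396
Sum computed term by term:
(Ia)_15 = 67.2668


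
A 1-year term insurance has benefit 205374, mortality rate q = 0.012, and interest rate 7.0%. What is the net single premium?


NSP = benefit * q * v
v = 1/(1+i) = 0.934579
NSP = 205374 * 0.012 * 0.934579
= 2303.2598


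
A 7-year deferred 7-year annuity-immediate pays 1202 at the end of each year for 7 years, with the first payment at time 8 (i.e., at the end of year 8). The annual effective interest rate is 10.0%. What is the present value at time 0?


PV at time 7 of the 7-year annuity-immediate:
a_n = 1202 * (1-(1+0.1)^(-7))/0.1 = 5851.8394
Discount back 7 years to time 0:
PV = 5851.8394 * (1+0.1)^(-7)
= 5851.8394 * 0.513158
= 3002.9189


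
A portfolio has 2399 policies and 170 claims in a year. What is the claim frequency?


frequency = claims / policies
= 170 / 2399
= 0.0709


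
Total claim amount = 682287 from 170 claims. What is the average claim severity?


severity = total / number
= 682287 / 170
= 4013.4529


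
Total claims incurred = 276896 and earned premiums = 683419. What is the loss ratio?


Loss ratio = claims / premiums
= 276896 / 683419
= 0.4052


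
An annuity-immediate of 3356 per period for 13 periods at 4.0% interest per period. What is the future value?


FV = PMT * ((1+i)^n - 1) / i
= 3356 * ((1.04)^13 - 1) / 0.04
= 3356 * (1.665074 - 1) / 0.04
= 55799.6673


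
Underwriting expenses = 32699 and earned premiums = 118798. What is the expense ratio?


Expense ratio = expenses / premiums
= 32699 / 118798
= 0.2752


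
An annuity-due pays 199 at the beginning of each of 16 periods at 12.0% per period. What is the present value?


PV_due = PMT * (1-(1+i)^(-n))/i * (1+i)
PV_immediate = 1387.8232
PV_due = 1387.8232 * 1.12
= 1554.362


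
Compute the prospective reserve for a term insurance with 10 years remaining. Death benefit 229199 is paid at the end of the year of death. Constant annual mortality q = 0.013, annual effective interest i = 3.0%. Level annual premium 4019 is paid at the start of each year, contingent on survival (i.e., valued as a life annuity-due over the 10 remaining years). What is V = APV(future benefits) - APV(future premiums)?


v = 1/(1+i) = 0.970874
APV(future benefits) per unit = sum_{k=0}^{9} k_p_x * q * v^(k+1) = 0.104959
APV(future benefits) = 229199 * 0.104959 = 24056.4398
Life annuity-due factor ä_{x:10} = sum_{k=0}^{9} k_p_x * v^k = 8.315962
APV(future premiums) = 4019 * 8.315962 = 33421.8522
V = 24056.4398 - 33421.8522
= -9365.4124


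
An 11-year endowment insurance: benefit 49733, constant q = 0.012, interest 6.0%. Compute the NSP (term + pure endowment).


Term component = 4465.3845
Pure endowment = 11_p_x * v^11 * benefit = 0.875642 * 0.526788 * 49733 = 22940.6928
NSP = 27406.0774


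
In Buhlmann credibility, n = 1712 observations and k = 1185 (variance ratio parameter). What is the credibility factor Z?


Z = n / (n + k)
= 1712 / (1712 + 1185)
= 1712 / 2897
= 0.591


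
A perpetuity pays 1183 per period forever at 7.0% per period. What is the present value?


PV = PMT / i
= 1183 / 0.07
= 16900.0


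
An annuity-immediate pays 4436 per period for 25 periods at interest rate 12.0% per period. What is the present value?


PV = PMT * (1 - (1+i)^(-n)) / i
= 4436 * (1 - (1+0.12)^(-25)) / 0.12
= 4436 * (1 - 0.058823) / 0.12
= 4436 * 7.843139
= 34792.1651


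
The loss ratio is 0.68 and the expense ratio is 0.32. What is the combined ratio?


Combined ratio = loss ratio + expense ratio
= 0.68 + 0.32
= 1.0


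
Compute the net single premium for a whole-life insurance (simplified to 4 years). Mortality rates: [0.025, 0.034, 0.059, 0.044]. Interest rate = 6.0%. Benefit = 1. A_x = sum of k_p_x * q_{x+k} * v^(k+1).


v = 0.943396
Year 0: k_p_x=1.0, q=0.025, term=0.023585
Year 1: k_p_x=0.975, q=0.034, term=0.029503
Year 2: k_p_x=0.94185, q=0.059, term=0.046657
Year 3: k_p_x=0.886281, q=0.044, term=0.030889
A_x = 0.1306


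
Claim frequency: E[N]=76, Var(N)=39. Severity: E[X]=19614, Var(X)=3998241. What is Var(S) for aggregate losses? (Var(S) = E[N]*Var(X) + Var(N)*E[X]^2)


Var(S) = E[N]*Var(X) + Var(N)*E[X]^2
= 76*3998241 + 39*19614^2
= 303866316 + 15003650844
= 1.5308e+10


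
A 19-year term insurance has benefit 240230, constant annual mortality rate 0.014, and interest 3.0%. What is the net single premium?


NSP = benefit * sum_{k=0}^{n-1} k_p_x * q * v^(k+1)
With constant q=0.014, v=0.970874
Sum = 0.179369
NSP = 240230 * 0.179369
= 43089.8224


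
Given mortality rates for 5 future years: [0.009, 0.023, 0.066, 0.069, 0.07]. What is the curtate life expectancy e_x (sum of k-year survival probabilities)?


e_x = sum_{k=1}^{n} k_p_x
k_p_x values:
  1_p_x = 0.991
  2_p_x = 0.968207
  3_p_x = 0.904305
  4_p_x = 0.841908
  5_p_x = 0.782975
e_x = 4.4884


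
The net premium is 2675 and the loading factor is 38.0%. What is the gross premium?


Gross = net * (1 + loading)
= 2675 * (1 + 0.38)
= 2675 * 1.38
= 3691.5


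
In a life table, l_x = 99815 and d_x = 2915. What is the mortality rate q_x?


q_x = d_x / l_x
= 2915 / 99815
= 0.0292


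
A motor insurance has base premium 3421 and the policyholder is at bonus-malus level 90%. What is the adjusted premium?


adjusted = base * BM_level / 100
= 3421 * 90 / 100
= 3421 * 0.9
= 3078.9


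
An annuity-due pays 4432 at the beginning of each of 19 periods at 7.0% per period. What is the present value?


PV_due = PMT * (1-(1+i)^(-n))/i * (1+i)
PV_immediate = 45807.3581
PV_due = 45807.3581 * 1.07
= 49013.8732


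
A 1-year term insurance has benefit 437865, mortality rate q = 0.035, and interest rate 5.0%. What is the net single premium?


NSP = benefit * q * v
v = 1/(1+i) = 0.952381
NSP = 437865 * 0.035 * 0.952381
= 14595.5


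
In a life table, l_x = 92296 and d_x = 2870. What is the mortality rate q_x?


q_x = d_x / l_x
= 2870 / 92296
= 0.0311


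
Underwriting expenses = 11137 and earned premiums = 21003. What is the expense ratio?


Expense ratio = expenses / premiums
= 11137 / 21003
= 0.5303


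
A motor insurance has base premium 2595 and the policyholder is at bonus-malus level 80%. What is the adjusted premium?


adjusted = base * BM_level / 100
= 2595 * 80 / 100
= 2595 * 0.8
= 2076.0


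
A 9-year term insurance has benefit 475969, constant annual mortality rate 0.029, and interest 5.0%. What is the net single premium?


NSP = benefit * sum_{k=0}^{n-1} k_p_x * q * v^(k+1)
With constant q=0.029, v=0.952381
Sum = 0.18552
NSP = 475969 * 0.18552
= 88301.8642


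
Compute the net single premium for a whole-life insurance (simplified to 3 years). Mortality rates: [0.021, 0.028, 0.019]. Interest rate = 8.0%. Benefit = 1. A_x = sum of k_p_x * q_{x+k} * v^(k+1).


v = 0.925926
Year 0: k_p_x=1.0, q=0.021, term=0.019444
Year 1: k_p_x=0.979, q=0.028, term=0.023501
Year 2: k_p_x=0.951588, q=0.019, term=0.014353
A_x = 0.0573


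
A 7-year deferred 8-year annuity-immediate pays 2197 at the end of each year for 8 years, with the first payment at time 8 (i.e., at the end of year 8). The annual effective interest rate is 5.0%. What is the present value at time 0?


PV at time 7 of the 8-year annuity-immediate:
a_n = 2197 * (1-(1+0.05)^(-8))/0.05 = 14199.6784
Discount back 7 years to time 0:
PV = 14199.6784 * (1+0.05)^(-7)
= 14199.6784 * 0.710681
= 10091.4464


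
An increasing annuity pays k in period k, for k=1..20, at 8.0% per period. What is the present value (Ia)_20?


(Ia)_n = sum_{k=1}^{n} k * v^k, v = 1/(1+i)
v = 0.925926
Sum computed term by term:
(Ia)_20 = 78.9079


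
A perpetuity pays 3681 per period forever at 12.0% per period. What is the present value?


PV = PMT / i
= 3681 / 0.12
= 30675.0


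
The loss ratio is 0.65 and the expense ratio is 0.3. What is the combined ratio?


Combined ratio = loss ratio + expense ratio
= 0.65 + 0.3
= 0.95


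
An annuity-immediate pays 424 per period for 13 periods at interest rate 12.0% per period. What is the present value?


PV = PMT * (1 - (1+i)^(-n)) / i
= 424 * (1 - (1+0.12)^(-13)) / 0.12
= 424 * (1 - 0.229174) / 0.12
= 424 * 6.423548
= 2723.5845


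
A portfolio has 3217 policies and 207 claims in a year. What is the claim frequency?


frequency = claims / policies
= 207 / 3217
= 0.0643


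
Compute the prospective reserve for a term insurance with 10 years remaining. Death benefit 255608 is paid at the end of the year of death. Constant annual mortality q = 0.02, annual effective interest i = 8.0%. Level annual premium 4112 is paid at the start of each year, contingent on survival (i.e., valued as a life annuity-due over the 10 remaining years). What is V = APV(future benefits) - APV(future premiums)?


v = 1/(1+i) = 0.925926
APV(future benefits) per unit = sum_{k=0}^{9} k_p_x * q * v^(k+1) = 0.124307
APV(future benefits) = 255608 * 0.124307 = 31773.9759
Life annuity-due factor ä_{x:10} = sum_{k=0}^{9} k_p_x * v^k = 6.712602
APV(future premiums) = 4112 * 6.712602 = 27602.2183
V = 31773.9759 - 27602.2183
= 4171.7577


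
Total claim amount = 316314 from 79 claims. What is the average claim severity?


severity = total / number
= 316314 / 79
= 4003.9747


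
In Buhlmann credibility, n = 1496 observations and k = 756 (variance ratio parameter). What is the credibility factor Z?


Z = n / (n + k)
= 1496 / (1496 + 756)
= 1496 / 2252
= 0.6643


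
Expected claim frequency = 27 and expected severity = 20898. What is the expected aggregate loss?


E[S] = E[N] * E[X]
= 27 * 20898
= 564246


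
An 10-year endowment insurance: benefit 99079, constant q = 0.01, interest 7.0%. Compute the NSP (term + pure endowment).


Term component = 6691.028
Pure endowment = 10_p_x * v^10 * benefit = 0.904382 * 0.508349 * 99079 = 45550.7764
NSP = 52241.8043


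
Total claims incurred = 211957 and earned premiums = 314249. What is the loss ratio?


Loss ratio = claims / premiums
= 211957 / 314249
= 0.6745


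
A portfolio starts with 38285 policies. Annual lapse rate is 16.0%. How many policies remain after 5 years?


remaining = initial * (1 - lapse)^years
= 38285 * (1 - 0.16)^5
= 38285 * 0.418212
= 16011.2442


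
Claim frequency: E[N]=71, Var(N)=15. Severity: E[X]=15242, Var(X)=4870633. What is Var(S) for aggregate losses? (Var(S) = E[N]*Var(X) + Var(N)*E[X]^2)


Var(S) = E[N]*Var(X) + Var(N)*E[X]^2
= 71*4870633 + 15*15242^2
= 345814943 + 3484778460
= 3.8306e+09


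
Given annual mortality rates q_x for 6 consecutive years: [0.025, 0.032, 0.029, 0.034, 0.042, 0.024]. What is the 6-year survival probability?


p_k = 1 - q_k for each year
Survival = product of (1 - q_k)
= 0.975 * 0.968 * 0.971 * 0.966 * 0.958 * 0.976
= 0.8277


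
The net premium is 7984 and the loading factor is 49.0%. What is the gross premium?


Gross = net * (1 + loading)
= 7984 * (1 + 0.49)
= 7984 * 1.49
= 11896.16


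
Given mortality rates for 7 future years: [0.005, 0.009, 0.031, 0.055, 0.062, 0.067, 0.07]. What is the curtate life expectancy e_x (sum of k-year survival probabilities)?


e_x = sum_{k=1}^{n} k_p_x
k_p_x values:
  1_p_x = 0.995
  2_p_x = 0.986045
  3_p_x = 0.955478
  4_p_x = 0.902926
  5_p_x = 0.846945
  6_p_x = 0.7902
  7_p_x = 0.734886
e_x = 6.2115


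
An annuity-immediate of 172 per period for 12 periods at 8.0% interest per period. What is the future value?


FV = PMT * ((1+i)^n - 1) / i
= 172 * ((1.08)^12 - 1) / 0.08
= 172 * (2.51817 - 1) / 0.08
= 3264.0658


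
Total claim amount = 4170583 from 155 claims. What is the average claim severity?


severity = total / number
= 4170583 / 155
= 26906.9871


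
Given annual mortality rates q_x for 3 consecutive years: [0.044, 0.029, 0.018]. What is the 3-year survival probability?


p_k = 1 - q_k for each year
Survival = product of (1 - q_k)
= 0.956 * 0.971 * 0.982
= 0.9116


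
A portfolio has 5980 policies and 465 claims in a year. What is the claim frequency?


frequency = claims / policies
= 465 / 5980
= 0.0778


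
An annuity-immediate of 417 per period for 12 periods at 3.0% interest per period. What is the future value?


FV = PMT * ((1+i)^n - 1) / i
= 417 * ((1.03)^12 - 1) / 0.03
= 417 * (1.425761 - 1) / 0.03
= 5918.0763


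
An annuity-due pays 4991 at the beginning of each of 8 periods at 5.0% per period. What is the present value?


PV_due = PMT * (1-(1+i)^(-n))/i * (1+i)
PV_immediate = 32257.8949
PV_due = 32257.8949 * 1.05
= 33870.7896


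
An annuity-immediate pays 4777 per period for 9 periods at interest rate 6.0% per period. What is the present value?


PV = PMT * (1 - (1+i)^(-n)) / i
= 4777 * (1 - (1+0.06)^(-9)) / 0.06
= 4777 * (1 - 0.591898) / 0.06
= 4777 * 6.801692
= 32491.684


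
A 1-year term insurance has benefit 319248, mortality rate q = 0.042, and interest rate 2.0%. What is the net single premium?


NSP = benefit * q * v
v = 1/(1+i) = 0.980392
NSP = 319248 * 0.042 * 0.980392
= 13145.5059


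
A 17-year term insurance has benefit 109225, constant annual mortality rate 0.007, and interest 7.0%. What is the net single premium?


NSP = benefit * sum_{k=0}^{n-1} k_p_x * q * v^(k+1)
With constant q=0.007, v=0.934579
Sum = 0.065369
NSP = 109225 * 0.065369
= 7139.9426


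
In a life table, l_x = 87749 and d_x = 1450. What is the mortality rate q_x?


q_x = d_x / l_x
= 1450 / 87749
= 0.0165


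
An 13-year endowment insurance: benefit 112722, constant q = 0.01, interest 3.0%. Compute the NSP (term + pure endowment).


Term component = 11341.2671
Pure endowment = 13_p_x * v^13 * benefit = 0.877521 * 0.680951 * 112722 = 67356.9315
NSP = 78698.1986


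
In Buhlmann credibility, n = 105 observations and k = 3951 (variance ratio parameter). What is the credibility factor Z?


Z = n / (n + k)
= 105 / (105 + 3951)
= 105 / 4056
= 0.0259


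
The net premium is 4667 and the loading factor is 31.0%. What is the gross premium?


Gross = net * (1 + loading)
= 4667 * (1 + 0.31)
= 4667 * 1.31
= 6113.77


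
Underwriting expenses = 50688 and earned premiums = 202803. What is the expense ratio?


Expense ratio = expenses / premiums
= 50688 / 202803
= 0.2499


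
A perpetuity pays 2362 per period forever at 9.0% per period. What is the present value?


PV = PMT / i
= 2362 / 0.09
= 26244.4444


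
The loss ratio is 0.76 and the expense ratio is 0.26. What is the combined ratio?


Combined ratio = loss ratio + expense ratio
= 0.76 + 0.26
= 1.02


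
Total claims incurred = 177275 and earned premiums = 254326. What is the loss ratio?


Loss ratio = claims / premiums
= 177275 / 254326
= 0.697


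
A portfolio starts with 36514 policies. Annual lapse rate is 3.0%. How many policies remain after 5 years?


remaining = initial * (1 - lapse)^years
= 36514 * (1 - 0.03)^5
= 36514 * 0.858734
= 31355.8142


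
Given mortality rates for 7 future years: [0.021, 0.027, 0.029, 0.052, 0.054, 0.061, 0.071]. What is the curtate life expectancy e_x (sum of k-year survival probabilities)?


e_x = sum_{k=1}^{n} k_p_x
k_p_x values:
  1_p_x = 0.979
  2_p_x = 0.952567
  3_p_x = 0.924943
  4_p_x = 0.876846
  5_p_x = 0.829496
  6_p_x = 0.778897
  7_p_x = 0.723595
e_x = 6.0653


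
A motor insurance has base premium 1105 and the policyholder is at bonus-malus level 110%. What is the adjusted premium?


adjusted = base * BM_level / 100
= 1105 * 110 / 100
= 1105 * 1.1
= 1215.5


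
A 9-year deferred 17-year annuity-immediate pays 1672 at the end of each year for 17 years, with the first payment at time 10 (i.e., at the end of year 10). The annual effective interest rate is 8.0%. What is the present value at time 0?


PV at time 9 of the 17-year annuity-immediate:
a_n = 1672 * (1-(1+0.08)^(-17))/0.08 = 15251.3789
Discount back 9 years to time 0:
PV = 15251.3789 * (1+0.08)^(-9)
= 15251.3789 * 0.500249
= 7629.4865


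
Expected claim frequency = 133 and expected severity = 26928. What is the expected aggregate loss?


E[S] = E[N] * E[X]
= 133 * 26928
= 3.5814e+06


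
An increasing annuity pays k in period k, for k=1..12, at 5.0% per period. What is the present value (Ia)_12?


(Ia)_n = sum_{k=1}^{n} k * v^k, v = 1/(1+i)
v = 0.952381
Sum computed term by term:
(Ia)_12 = 52.4873


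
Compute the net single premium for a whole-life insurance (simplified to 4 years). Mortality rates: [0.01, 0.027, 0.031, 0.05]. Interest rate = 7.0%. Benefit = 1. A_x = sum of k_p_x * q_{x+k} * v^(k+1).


v = 0.934579
Year 0: k_p_x=1.0, q=0.01, term=0.009346
Year 1: k_p_x=0.99, q=0.027, term=0.023347
Year 2: k_p_x=0.96327, q=0.031, term=0.024376
Year 3: k_p_x=0.933409, q=0.05, term=0.035605
A_x = 0.0927


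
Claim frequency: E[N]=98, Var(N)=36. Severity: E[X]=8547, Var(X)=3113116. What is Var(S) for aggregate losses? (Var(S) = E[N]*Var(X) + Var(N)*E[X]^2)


Var(S) = E[N]*Var(X) + Var(N)*E[X]^2
= 98*3113116 + 36*8547^2
= 305085368 + 2629843524
= 2.9349e+09


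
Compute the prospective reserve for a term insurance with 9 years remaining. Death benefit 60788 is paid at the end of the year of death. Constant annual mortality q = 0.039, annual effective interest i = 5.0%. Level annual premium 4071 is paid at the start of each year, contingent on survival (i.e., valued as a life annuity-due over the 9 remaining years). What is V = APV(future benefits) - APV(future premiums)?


v = 1/(1+i) = 0.952381
APV(future benefits) per unit = sum_{k=0}^{8} k_p_x * q * v^(k+1) = 0.240741
APV(future benefits) = 60788 * 0.240741 = 14634.1771
Life annuity-due factor ä_{x:9} = sum_{k=0}^{8} k_p_x * v^k = 6.481494
APV(future premiums) = 4071 * 6.481494 = 26386.1633
V = 14634.1771 - 26386.1633
= -11751.9862


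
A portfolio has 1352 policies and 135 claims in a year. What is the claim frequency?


frequency = claims / policies
= 135 / 1352
= 0.0999


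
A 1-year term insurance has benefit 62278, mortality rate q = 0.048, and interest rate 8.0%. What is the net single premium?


NSP = benefit * q * v
v = 1/(1+i) = 0.925926
NSP = 62278 * 0.048 * 0.925926
= 2767.9111


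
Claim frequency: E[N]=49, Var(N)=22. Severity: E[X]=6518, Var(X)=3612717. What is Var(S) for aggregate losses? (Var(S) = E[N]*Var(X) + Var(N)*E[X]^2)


Var(S) = E[N]*Var(X) + Var(N)*E[X]^2
= 49*3612717 + 22*6518^2
= 177023133 + 934655128
= 1.1117e+09


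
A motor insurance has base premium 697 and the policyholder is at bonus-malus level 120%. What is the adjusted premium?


adjusted = base * BM_level / 100
= 697 * 120 / 100
= 697 * 1.2
= 836.4


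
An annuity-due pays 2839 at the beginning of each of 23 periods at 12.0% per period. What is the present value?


PV_due = PMT * (1-(1+i)^(-n))/i * (1+i)
PV_immediate = 21912.6333
PV_due = 21912.6333 * 1.12
= 24542.1493


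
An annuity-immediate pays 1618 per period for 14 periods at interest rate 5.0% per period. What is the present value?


PV = PMT * (1 - (1+i)^(-n)) / i
= 1618 * (1 - (1+0.05)^(-14)) / 0.05
= 1618 * (1 - 0.505068) / 0.05
= 1618 * 9.898641
= 16016.001


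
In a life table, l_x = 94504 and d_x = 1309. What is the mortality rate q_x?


q_x = d_x / l_x
= 1309 / 94504
= 0.0139


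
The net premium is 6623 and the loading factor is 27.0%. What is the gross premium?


Gross = net * (1 + loading)
= 6623 * (1 + 0.27)
= 6623 * 1.27
= 8411.21


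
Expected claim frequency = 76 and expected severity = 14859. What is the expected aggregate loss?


E[S] = E[N] * E[X]
= 76 * 14859
= 1.1293e+06


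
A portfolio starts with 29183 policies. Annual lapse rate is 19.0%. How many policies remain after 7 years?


remaining = initial * (1 - lapse)^years
= 29183 * (1 - 0.19)^7
= 29183 * 0.228768
= 6676.1343


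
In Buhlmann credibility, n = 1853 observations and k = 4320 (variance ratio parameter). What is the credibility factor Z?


Z = n / (n + k)
= 1853 / (1853 + 4320)
= 1853 / 6173
= 0.3002


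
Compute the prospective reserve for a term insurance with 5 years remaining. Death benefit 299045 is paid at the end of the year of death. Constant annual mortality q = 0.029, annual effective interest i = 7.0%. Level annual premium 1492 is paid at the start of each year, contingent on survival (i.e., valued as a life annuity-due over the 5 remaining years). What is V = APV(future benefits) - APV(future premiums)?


v = 1/(1+i) = 0.934579
APV(future benefits) per unit = sum_{k=0}^{4} k_p_x * q * v^(k+1) = 0.112652
APV(future benefits) = 299045 * 0.112652 = 33688.137
Life annuity-due factor ä_{x:5} = sum_{k=0}^{4} k_p_x * v^k = 4.156485
APV(future premiums) = 1492 * 4.156485 = 6201.4758
V = 33688.137 - 6201.4758
= 27486.6612


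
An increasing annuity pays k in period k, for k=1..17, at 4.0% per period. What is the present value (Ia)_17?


(Ia)_n = sum_{k=1}^{n} k * v^k, v = 1/(1+i)
v = 0.961538
Sum computed term by term:
(Ia)_17 = 98.1238


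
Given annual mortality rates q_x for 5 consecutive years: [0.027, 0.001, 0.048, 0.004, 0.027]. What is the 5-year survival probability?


p_k = 1 - q_k for each year
Survival = product of (1 - q_k)
= 0.973 * 0.999 * 0.952 * 0.996 * 0.973
= 0.8968


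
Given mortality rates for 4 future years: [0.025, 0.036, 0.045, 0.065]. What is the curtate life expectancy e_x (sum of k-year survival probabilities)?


e_x = sum_{k=1}^{n} k_p_x
k_p_x values:
  1_p_x = 0.975
  2_p_x = 0.9399
  3_p_x = 0.897604
  4_p_x = 0.83926
e_x = 3.6518


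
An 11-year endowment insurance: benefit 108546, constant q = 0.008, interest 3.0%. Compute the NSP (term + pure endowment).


Term component = 7739.1913
Pure endowment = 11_p_x * v^11 * benefit = 0.915437 * 0.722421 * 108546 = 71784.8415
NSP = 79524.0328


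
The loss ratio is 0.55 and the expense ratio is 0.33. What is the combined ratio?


Combined ratio = loss ratio + expense ratio
= 0.55 + 0.33
= 0.88


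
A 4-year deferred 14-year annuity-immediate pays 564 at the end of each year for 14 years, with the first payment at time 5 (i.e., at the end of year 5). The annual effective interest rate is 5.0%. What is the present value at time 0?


PV at time 4 of the 14-year annuity-immediate:
a_n = 564 * (1-(1+0.05)^(-14))/0.05 = 5582.8335
Discount back 4 years to time 0:
PV = 5582.8335 * (1+0.05)^(-4)
= 5582.8335 * 0.822702
= 4593.0109


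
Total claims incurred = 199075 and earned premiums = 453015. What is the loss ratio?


Loss ratio = claims / premiums
= 199075 / 453015
= 0.4394


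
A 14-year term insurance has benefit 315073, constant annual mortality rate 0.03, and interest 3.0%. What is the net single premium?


NSP = benefit * sum_{k=0}^{n-1} k_p_x * q * v^(k+1)
With constant q=0.03, v=0.970874
Sum = 0.284199
NSP = 315073 * 0.284199
= 89543.4808


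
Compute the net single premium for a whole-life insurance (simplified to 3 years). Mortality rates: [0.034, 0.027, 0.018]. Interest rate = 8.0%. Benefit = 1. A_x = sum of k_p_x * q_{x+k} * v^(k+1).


v = 0.925926
Year 0: k_p_x=1.0, q=0.034, term=0.031481
Year 1: k_p_x=0.966, q=0.027, term=0.022361
Year 2: k_p_x=0.939918, q=0.018, term=0.01343
A_x = 0.0673


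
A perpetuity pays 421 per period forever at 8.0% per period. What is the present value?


PV = PMT / i
= 421 / 0.08
= 5262.5


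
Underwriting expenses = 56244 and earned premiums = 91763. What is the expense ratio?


Expense ratio = expenses / premiums
= 56244 / 91763
= 0.6129


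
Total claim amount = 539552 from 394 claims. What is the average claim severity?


severity = total / number
= 539552 / 394
= 1369.4213


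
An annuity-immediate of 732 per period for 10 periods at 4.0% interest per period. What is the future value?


FV = PMT * ((1+i)^n - 1) / i
= 732 * ((1.04)^10 - 1) / 0.04
= 732 * (1.480244 - 1) / 0.04
= 8788.4704


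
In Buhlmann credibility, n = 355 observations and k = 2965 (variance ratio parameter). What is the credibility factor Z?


Z = n / (n + k)
= 355 / (355 + 2965)
= 355 / 3320
= 0.1069


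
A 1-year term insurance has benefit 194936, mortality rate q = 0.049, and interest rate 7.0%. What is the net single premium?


NSP = benefit * q * v
v = 1/(1+i) = 0.934579
NSP = 194936 * 0.049 * 0.934579
= 8926.9757


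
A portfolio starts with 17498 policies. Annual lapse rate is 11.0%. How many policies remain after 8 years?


remaining = initial * (1 - lapse)^years
= 17498 * (1 - 0.11)^8
= 17498 * 0.393659
= 6888.2431


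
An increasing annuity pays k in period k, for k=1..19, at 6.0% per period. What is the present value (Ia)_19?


(Ia)_n = sum_{k=1}^{n} k * v^k, v = 1/(1+i)
v = 0.943396
Sum computed term by term:
(Ia)_19 = 92.4643


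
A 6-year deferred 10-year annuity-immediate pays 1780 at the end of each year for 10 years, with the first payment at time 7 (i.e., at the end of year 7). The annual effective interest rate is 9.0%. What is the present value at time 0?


PV at time 6 of the 10-year annuity-immediate:
a_n = 1780 * (1-(1+0.09)^(-10))/0.09 = 11423.4307
Discount back 6 years to time 0:
PV = 11423.4307 * (1+0.09)^(-6)
= 11423.4307 * 0.596267
= 6811.4185


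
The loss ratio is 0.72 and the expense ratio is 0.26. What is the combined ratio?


Combined ratio = loss ratio + expense ratio
= 0.72 + 0.26
= 0.98


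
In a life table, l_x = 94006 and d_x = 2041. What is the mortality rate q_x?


q_x = d_x / l_x
= 2041 / 94006
= 0.0217


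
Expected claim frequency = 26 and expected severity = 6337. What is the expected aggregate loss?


E[S] = E[N] * E[X]
= 26 * 6337
= 164762


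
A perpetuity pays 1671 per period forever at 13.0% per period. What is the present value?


PV = PMT / i
= 1671 / 0.13
= 12853.8462


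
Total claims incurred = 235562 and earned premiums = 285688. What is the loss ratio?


Loss ratio = claims / premiums
= 235562 / 285688
= 0.8245


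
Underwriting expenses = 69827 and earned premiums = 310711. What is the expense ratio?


Expense ratio = expenses / premiums
= 69827 / 310711
= 0.2247


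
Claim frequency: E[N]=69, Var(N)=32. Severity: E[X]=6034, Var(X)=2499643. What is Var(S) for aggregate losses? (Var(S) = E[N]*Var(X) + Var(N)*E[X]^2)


Var(S) = E[N]*Var(X) + Var(N)*E[X]^2
= 69*2499643 + 32*6034^2
= 172475367 + 1165092992
= 1.3376e+09


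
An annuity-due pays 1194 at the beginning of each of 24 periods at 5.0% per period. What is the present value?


PV_due = PMT * (1-(1+i)^(-n))/i * (1+i)
PV_immediate = 16475.5783
PV_due = 16475.5783 * 1.05
= 17299.3572


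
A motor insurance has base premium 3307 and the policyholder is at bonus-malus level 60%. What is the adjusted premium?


adjusted = base * BM_level / 100
= 3307 * 60 / 100
= 3307 * 0.6
= 1984.2


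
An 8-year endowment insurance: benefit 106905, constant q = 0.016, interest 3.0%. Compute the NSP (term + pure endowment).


Term component = 11384.1427
Pure endowment = 8_p_x * v^8 * benefit = 0.878943 * 0.789409 * 106905 = 74175.5897
NSP = 85559.7324


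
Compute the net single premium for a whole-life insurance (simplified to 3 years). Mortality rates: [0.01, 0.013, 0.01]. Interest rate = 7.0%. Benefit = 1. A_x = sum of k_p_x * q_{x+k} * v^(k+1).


v = 0.934579
Year 0: k_p_x=1.0, q=0.01, term=0.009346
Year 1: k_p_x=0.99, q=0.013, term=0.011241
Year 2: k_p_x=0.97713, q=0.01, term=0.007976
A_x = 0.0286


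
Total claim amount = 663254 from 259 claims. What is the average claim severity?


severity = total / number
= 663254 / 259
= 2560.8263


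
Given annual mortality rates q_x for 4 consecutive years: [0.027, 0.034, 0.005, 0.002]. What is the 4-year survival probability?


p_k = 1 - q_k for each year
Survival = product of (1 - q_k)
= 0.973 * 0.966 * 0.995 * 0.998
= 0.9333


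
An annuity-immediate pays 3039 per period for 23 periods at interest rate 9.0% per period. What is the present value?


PV = PMT * (1 - (1+i)^(-n)) / i
= 3039 * (1 - (1+0.09)^(-23)) / 0.09
= 3039 * (1 - 0.137781) / 0.09
= 3039 * 9.580207
= 29114.2486


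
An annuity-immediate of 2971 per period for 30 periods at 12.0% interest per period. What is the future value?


FV = PMT * ((1+i)^n - 1) / i
= 2971 * ((1.12)^30 - 1) / 0.12
= 2971 * (29.959922 - 1) / 0.12
= 716999.4052


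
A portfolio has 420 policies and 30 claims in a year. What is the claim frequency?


frequency = claims / policies
= 30 / 420
= 0.0714


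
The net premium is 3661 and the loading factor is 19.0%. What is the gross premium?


Gross = net * (1 + loading)
= 3661 * (1 + 0.19)
= 3661 * 1.19
= 4356.59


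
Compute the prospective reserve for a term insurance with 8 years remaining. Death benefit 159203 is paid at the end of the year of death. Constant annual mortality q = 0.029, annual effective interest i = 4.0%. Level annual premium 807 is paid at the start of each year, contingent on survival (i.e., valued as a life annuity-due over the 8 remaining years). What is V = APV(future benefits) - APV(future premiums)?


v = 1/(1+i) = 0.961538
APV(future benefits) per unit = sum_{k=0}^{7} k_p_x * q * v^(k+1) = 0.177609
APV(future benefits) = 159203 * 0.177609 = 28275.8398
Life annuity-due factor ä_{x:8} = sum_{k=0}^{7} k_p_x * v^k = 6.369416
APV(future premiums) = 807 * 6.369416 = 5140.1186
V = 28275.8398 - 5140.1186
= 23135.7212


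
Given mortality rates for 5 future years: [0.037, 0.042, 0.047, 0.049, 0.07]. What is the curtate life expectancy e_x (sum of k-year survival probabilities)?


e_x = sum_{k=1}^{n} k_p_x
k_p_x values:
  1_p_x = 0.963
  2_p_x = 0.922554
  3_p_x = 0.879194
  4_p_x = 0.836113
  5_p_x = 0.777586
e_x = 4.3784


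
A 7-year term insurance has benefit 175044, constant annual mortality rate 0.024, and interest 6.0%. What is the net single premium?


NSP = benefit * sum_{k=0}^{n-1} k_p_x * q * v^(k+1)
With constant q=0.024, v=0.943396
Sum = 0.125412
NSP = 175044 * 0.125412
= 21952.6241


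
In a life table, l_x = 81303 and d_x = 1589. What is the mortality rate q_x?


q_x = d_x / l_x
= 1589 / 81303
= 0.0195


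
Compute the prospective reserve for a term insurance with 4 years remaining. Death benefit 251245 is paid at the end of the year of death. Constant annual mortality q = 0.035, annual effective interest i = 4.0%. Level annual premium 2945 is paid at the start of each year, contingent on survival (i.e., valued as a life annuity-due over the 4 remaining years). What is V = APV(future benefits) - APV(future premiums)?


v = 1/(1+i) = 0.961538
APV(future benefits) per unit = sum_{k=0}^{3} k_p_x * q * v^(k+1) = 0.120741
APV(future benefits) = 251245 * 0.120741 = 30335.5944
Life annuity-due factor ä_{x:4} = sum_{k=0}^{3} k_p_x * v^k = 3.587735
APV(future premiums) = 2945 * 3.587735 = 10565.8801
V = 30335.5944 - 10565.8801
= 19769.7144


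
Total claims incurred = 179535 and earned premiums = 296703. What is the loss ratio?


Loss ratio = claims / premiums
= 179535 / 296703
= 0.6051


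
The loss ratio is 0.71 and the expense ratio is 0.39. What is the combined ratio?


Combined ratio = loss ratio + expense ratio
= 0.71 + 0.39
= 1.1


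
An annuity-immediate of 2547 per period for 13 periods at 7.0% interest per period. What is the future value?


FV = PMT * ((1+i)^n - 1) / i
= 2547 * ((1.07)^13 - 1) / 0.07
= 2547 * (2.409845 - 1) / 0.07
= 51298.2174


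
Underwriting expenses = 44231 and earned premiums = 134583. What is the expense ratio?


Expense ratio = expenses / premiums
= 44231 / 134583
= 0.3287


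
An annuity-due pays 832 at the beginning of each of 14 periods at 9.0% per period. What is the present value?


PV_due = PMT * (1-(1+i)^(-n))/i * (1+i)
PV_immediate = 6478.0771
PV_due = 6478.0771 * 1.09
= 7061.1041


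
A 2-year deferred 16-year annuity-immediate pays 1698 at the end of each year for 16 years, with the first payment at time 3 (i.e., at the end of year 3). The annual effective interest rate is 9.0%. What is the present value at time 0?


PV at time 2 of the 16-year annuity-immediate:
a_n = 1698 * (1-(1+0.09)^(-16))/0.09 = 14114.7238
Discount back 2 years to time 0:
PV = 14114.7238 * (1+0.09)^(-2)
= 14114.7238 * 0.84168
= 11880.0806


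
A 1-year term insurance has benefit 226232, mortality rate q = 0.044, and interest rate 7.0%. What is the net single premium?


NSP = benefit * q * v
v = 1/(1+i) = 0.934579
NSP = 226232 * 0.044 * 0.934579
= 9302.9981


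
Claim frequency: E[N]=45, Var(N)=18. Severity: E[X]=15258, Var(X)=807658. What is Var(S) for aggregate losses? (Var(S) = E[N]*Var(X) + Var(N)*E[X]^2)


Var(S) = E[N]*Var(X) + Var(N)*E[X]^2
= 45*807658 + 18*15258^2
= 36344610 + 4190518152
= 4.2269e+09


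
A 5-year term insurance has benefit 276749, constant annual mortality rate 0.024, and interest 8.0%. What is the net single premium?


NSP = benefit * sum_{k=0}^{n-1} k_p_x * q * v^(k+1)
With constant q=0.024, v=0.925926
Sum = 0.091675
NSP = 276749 * 0.091675
= 25371.0447


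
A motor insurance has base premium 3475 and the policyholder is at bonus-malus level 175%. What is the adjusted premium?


adjusted = base * BM_level / 100
= 3475 * 175 / 100
= 3475 * 1.75
= 6081.25


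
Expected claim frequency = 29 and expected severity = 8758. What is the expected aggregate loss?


E[S] = E[N] * E[X]
= 29 * 8758
= 253982


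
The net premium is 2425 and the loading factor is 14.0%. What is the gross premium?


Gross = net * (1 + loading)
= 2425 * (1 + 0.14)
= 2425 * 1.14
= 2764.5


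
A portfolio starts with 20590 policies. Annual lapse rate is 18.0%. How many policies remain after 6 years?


remaining = initial * (1 - lapse)^years
= 20590 * (1 - 0.18)^6
= 20590 * 0.304007
= 6259.4974


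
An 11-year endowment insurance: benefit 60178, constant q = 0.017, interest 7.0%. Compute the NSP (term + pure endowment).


Term component = 7132.6114
Pure endowment = 11_p_x * v^11 * benefit = 0.828111 * 0.475093 * 60178 = 23675.8125
NSP = 30808.4238


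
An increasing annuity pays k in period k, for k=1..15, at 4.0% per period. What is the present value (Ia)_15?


(Ia)_n = sum_{k=1}^{n} k * v^k, v = 1/(1+i)
v = 0.961538
Sum computed term by term:
(Ia)_15 = 80.8539


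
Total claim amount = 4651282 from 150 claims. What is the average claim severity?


severity = total / number
= 4651282 / 150
= 31008.5467


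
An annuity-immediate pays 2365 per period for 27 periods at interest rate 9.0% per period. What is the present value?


PV = PMT * (1 - (1+i)^(-n)) / i
= 2365 * (1 - (1+0.09)^(-27)) / 0.09
= 2365 * (1 - 0.097608) / 0.09
= 2365 * 10.02658
= 23712.8615


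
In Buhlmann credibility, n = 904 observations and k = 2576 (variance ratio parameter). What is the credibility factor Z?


Z = n / (n + k)
= 904 / (904 + 2576)
= 904 / 3480
= 0.2598


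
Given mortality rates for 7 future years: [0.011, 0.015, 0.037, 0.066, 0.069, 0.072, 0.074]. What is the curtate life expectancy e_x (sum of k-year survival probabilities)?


e_x = sum_{k=1}^{n} k_p_x
k_p_x values:
  1_p_x = 0.989
  2_p_x = 0.974165
  3_p_x = 0.938121
  4_p_x = 0.876205
  5_p_x = 0.815747
  6_p_x = 0.757013
  7_p_x = 0.700994
e_x = 6.0512


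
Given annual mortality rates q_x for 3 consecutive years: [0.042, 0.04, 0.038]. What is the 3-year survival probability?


p_k = 1 - q_k for each year
Survival = product of (1 - q_k)
= 0.958 * 0.96 * 0.962
= 0.8847


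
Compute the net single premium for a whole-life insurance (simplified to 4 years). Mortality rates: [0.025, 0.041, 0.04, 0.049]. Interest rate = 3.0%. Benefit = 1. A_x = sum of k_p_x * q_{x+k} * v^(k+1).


v = 0.970874
Year 0: k_p_x=1.0, q=0.025, term=0.024272
Year 1: k_p_x=0.975, q=0.041, term=0.03768
Year 2: k_p_x=0.935025, q=0.04, term=0.034227
Year 3: k_p_x=0.897624, q=0.049, term=0.039079
A_x = 0.1353


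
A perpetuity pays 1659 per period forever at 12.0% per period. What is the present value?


PV = PMT / i
= 1659 / 0.12
= 13825.0


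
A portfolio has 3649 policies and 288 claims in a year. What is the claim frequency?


frequency = claims / policies
= 288 / 3649
= 0.0789


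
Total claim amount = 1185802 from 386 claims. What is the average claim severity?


severity = total / number
= 1185802 / 386
= 3072.0259
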